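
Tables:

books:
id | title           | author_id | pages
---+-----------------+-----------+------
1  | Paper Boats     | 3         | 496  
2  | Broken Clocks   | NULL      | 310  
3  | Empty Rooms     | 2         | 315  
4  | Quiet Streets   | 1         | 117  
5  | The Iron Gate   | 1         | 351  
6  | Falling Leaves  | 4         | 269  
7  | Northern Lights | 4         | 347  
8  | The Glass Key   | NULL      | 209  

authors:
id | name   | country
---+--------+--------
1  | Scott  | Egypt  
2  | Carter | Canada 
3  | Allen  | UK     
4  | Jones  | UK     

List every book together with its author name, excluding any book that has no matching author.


INNER JOIN keeps only books rows whose author_id matches an id in authors. Walk through each book:
  - book 1 (Paper Boats): author_id=3 -> matches Allen
  - book 2 (Broken Clocks): author_id=NULL, no match -> dropped
  - book 3 (Empty Rooms): author_id=2 -> matches Carter
  - book 4 (Quiet Streets): author_id=1 -> matches Scott
  - book 5 (The Iron Gate): author_id=1 -> matches Scott
  - book 6 (Falling Leaves): author_id=4 -> matches Jones
  - book 7 (Northern Lights): author_id=4 -> matches Jones
  - book 8 (The Glass Key): author_id=NULL, no match -> dropped
So 2 of 8 rows are dropped.

SQL:
SELECT a.title, b.name AS author
FROM books a
INNER JOIN authors b ON a.author_id = b.id

Result:
title           | author
----------------+-------
Paper Boats     | Allen 
Empty Rooms     | Carter
Quiet Streets   | Scott 
The Iron Gate   | Scott 
Falling Leaves  | Jones 
Northern Lights | Jones 


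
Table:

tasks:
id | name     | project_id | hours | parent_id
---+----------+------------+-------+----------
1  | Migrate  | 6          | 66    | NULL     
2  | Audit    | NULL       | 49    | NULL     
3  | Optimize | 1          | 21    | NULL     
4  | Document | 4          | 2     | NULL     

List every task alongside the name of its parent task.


This is a self-join: tasks is joined to a second copy of itself, matching each row's parent_id to another row's id. Use LEFT JOIN so rows with parent_id=NULL are kept.
  - task 1 (Migrate): parent_id=NULL -> NULL
  - task 2 (Audit): parent_id=NULL -> NULL
  - task 3 (Optimize): parent_id=NULL -> NULL
  - task 4 (Document): parent_id=NULL -> NULL

SQL:
SELECT a.name AS item, b.name AS parent
FROM tasks a
LEFT JOIN tasks b ON a.parent_id = b.id

Result:
item     | parent
---------+-------
Migrate  | NULL  
Audit    | NULL  
Optimize | NULL  
Document | NULL  


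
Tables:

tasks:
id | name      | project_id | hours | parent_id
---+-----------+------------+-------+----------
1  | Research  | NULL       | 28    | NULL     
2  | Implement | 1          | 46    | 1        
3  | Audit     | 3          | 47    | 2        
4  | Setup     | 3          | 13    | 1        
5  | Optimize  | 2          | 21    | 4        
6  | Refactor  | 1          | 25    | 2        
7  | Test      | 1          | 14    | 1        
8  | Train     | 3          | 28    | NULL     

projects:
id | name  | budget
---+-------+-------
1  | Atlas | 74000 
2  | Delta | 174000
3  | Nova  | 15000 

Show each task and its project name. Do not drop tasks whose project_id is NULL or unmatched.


LEFT JOIN keeps every row from tasks (the left table); where project_id has no match in projects, the project columns become NULL. Walk through each task:
  - task 1 (Research): project_id=NULL, no match -> kept with NULL
  - task 2 (Implement): project_id=1 -> matches Atlas
  - task 3 (Audit): project_id=3 -> matches Nova
  - task 4 (Setup): project_id=3 -> matches Nova
  - task 5 (Optimize): project_id=2 -> matches Delta
  - task 6 (Refactor): project_id=1 -> matches Atlas
  - task 7 (Test): project_id=1 -> matches Atlas
  - task 8 (Train): project_id=3 -> matches Nova
All 8 rows appear; 1 has NULL project.

SQL:
SELECT a.name, b.name AS project
FROM tasks a
LEFT JOIN projects b ON a.project_id = b.id

Result:
name      | project
----------+--------
Research  | NULL   
Implement | Atlas  
Audit     | Nova   
Setup     | Nova   
Optimize  | Delta  
Refactor  | Atlas  
Test      | Atlas  
Train     | Nova   


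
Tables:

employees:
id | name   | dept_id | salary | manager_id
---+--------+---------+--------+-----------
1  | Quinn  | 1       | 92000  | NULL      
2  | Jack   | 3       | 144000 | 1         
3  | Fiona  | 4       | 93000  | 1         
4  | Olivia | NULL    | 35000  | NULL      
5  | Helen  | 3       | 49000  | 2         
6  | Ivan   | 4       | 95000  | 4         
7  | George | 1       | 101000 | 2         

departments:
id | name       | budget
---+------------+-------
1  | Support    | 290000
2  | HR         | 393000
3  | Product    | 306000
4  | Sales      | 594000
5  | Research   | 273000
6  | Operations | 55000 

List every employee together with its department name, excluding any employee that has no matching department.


INNER JOIN keeps only employees rows whose dept_id matches an id in departments. Walk through each employee:
  - employee 1 (Quinn): dept_id=1 -> matches Support
  - employee 2 (Jack): dept_id=3 -> matches Product
  - employee 3 (Fiona): dept_id=4 -> matches Sales
  - employee 4 (Olivia): dept_id=NULL, no match -> dropped
  - employee 5 (Helen): dept_id=3 -> matches Product
  - employee 6 (Ivan): dept_id=4 -> matches Sales
  - employee 7 (George): dept_id=1 -> matches Support
So 1 of 7 rows is dropped.

SQL:
SELECT a.name, b.name AS department
FROM employees a
INNER JOIN departments b ON a.dept_id = b.id

Result:
name   | department
-------+-----------
Quinn  | Support   
Jack   | Product   
Fiona  | Sales     
Helen  | Product   
Ivan   | Sales     
George | Support   


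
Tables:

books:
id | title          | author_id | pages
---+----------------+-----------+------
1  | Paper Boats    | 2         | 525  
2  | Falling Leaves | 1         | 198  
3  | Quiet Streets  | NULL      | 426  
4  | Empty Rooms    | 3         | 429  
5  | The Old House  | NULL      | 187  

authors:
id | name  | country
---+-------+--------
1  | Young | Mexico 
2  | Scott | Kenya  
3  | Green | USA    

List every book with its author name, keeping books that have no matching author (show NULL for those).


LEFT JOIN keeps every row from books (the left table); where author_id has no match in authors, the author columns become NULL. Walk through each book:
  - book 1 (Paper Boats): author_id=2 -> matches Scott
  - book 2 (Falling Leaves): author_id=1 -> matches Young
  - book 3 (Quiet Streets): author_id=NULL, no match -> kept with NULL
  - book 4 (Empty Rooms): author_id=3 -> matches Green
  - book 5 (The Old House): author_id=NULL, no match -> kept with NULL
All 5 rows appear; 2 have NULL author.

SQL:
SELECT a.title, b.name AS author
FROM books a
LEFT JOIN authors b ON a.author_id = b.id

Result:
title          | author
---------------+-------
Paper Boats    | Scott 
Falling Leaves | Young 
Quiet Streets  | NULL  
Empty Rooms    | Green 
The Old House  | NULL  


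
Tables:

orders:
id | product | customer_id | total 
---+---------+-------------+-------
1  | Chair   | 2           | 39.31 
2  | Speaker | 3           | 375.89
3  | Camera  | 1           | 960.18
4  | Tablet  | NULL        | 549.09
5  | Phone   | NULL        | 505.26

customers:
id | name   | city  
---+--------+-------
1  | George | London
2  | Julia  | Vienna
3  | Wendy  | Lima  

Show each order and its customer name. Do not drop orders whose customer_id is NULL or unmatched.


LEFT JOIN keeps every row from orders (the left table); where customer_id has no match in customers, the customer columns become NULL. Walk through each order:
  - order 1 (Chair): customer_id=2 -> matches Julia
  - order 2 (Speaker): customer_id=3 -> matches Wendy
  - order 3 (Camera): customer_id=1 -> matches George
  - order 4 (Tablet): customer_id=NULL, no match -> kept with NULL
  - order 5 (Phone): customer_id=NULL, no match -> kept with NULL
All 5 rows appear; 2 have NULL customer.

SQL:
SELECT a.product, b.name AS customer
FROM orders a
LEFT JOIN customers b ON a.customer_id = b.id

Result:
product | customer
--------+---------
Chair   | Julia   
Speaker | Wendy   
Camera  | George  
Tablet  | NULL    
Phone   | NULL    


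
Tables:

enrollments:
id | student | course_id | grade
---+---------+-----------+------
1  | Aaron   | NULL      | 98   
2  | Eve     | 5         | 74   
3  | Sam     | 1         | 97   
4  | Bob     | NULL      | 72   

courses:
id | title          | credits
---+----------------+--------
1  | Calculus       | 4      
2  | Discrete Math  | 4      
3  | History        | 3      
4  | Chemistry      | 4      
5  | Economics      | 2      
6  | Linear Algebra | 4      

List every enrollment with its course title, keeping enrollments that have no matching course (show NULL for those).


LEFT JOIN keeps every row from enrollments (the left table); where course_id has no match in courses, the course columns become NULL. Walk through each enrollment:
  - enrollment 1 (Aaron): course_id=NULL, no match -> kept with NULL
  - enrollment 2 (Eve): course_id=5 -> matches Economics
  - enrollment 3 (Sam): course_id=1 -> matches Calculus
  - enrollment 4 (Bob): course_id=NULL, no match -> kept with NULL
All 4 rows appear; 2 have NULL course.

SQL:
SELECT a.student, b.title AS course
FROM enrollments a
LEFT JOIN courses b ON a.course_id = b.id

Result:
student | course   
--------+----------
Aaron   | NULL     
Eve     | Economics
Sam     | Calculus 
Bob     | NULL     


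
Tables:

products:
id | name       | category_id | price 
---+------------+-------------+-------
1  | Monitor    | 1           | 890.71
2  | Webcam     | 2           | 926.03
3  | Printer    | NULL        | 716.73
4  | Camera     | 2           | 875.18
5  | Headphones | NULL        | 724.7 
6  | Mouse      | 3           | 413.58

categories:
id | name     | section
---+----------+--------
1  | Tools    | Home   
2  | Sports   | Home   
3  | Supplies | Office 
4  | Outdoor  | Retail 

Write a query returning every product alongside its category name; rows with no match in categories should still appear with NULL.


LEFT JOIN keeps every row from products (the left table); where category_id has no match in categories, the category columns become NULL. Walk through each product:
  - product 1 (Monitor): category_id=1 -> matches Tools
  - product 2 (Webcam): category_id=2 -> matches Sports
  - product 3 (Printer): category_id=NULL, no match -> kept with NULL
  - product 4 (Camera): category_id=2 -> matches Sports
  - product 5 (Headphones): category_id=NULL, no match -> kept with NULL
  - product 6 (Mouse): category_id=3 -> matches Supplies
All 6 rows appear; 2 have NULL category.

SQL:
SELECT a.name, b.name AS category
FROM products a
LEFT JOIN categories b ON a.category_id = b.id

Result:
name       | category
-----------+---------
Monitor    | Tools   
Webcam     | Sports  
Printer    | NULL    
Camera     | Sports  
Headphones | NULL    
Mouse      | Supplies


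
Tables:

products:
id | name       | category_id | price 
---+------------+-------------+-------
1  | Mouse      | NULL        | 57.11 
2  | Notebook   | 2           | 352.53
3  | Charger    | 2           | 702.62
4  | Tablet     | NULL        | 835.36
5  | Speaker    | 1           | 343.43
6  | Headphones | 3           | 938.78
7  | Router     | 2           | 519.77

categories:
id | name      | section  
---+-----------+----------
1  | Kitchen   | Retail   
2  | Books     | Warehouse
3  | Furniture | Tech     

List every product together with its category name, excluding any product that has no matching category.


INNER JOIN keeps only products rows whose category_id matches an id in categories. Walk through each product:
  - product 1 (Mouse): category_id=NULL, no match -> dropped
  - product 2 (Notebook): category_id=2 -> matches Books
  - product 3 (Charger): category_id=2 -> matches Books
  - product 4 (Tablet): category_id=NULL, no match -> dropped
  - product 5 (Speaker): category_id=1 -> matches Kitchen
  - product 6 (Headphones): category_id=3 -> matches Furniture
  - product 7 (Router): category_id=2 -> matches Books
So 2 of 7 rows are dropped.

SQL:
SELECT a.name, b.name AS category
FROM products a
INNER JOIN categories b ON a.category_id = b.id

Result:
name       | category 
-----------+----------
Notebook   | Books    
Charger    | Books    
Speaker    | Kitchen  
Headphones | Furniture
Router     | Books    


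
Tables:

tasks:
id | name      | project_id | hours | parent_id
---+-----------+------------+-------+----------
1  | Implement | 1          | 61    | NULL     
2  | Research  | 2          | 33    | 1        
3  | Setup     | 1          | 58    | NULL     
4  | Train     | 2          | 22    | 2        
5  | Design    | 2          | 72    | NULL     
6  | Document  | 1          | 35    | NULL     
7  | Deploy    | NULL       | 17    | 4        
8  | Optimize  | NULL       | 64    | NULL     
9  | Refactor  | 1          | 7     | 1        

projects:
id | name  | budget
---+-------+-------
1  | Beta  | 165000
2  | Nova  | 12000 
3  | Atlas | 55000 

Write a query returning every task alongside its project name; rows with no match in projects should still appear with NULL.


LEFT JOIN keeps every row from tasks (the left table); where project_id has no match in projects, the project columns become NULL. Walk through each task:
  - task 1 (Implement): project_id=1 -> matches Beta
  - task 2 (Research): project_id=2 -> matches Nova
  - task 3 (Setup): project_id=1 -> matches Beta
  - task 4 (Train): project_id=2 -> matches Nova
  - task 5 (Design): project_id=2 -> matches Nova
  - task 6 (Document): project_id=1 -> matches Beta
  - task 7 (Deploy): project_id=NULL, no match -> kept with NULL
  - task 8 (Optimize): project_id=NULL, no match -> kept with NULL
  - task 9 (Refactor): project_id=1 -> matches Beta
All 9 rows appear; 2 have NULL project.

SQL:
SELECT a.name, b.name AS project
FROM tasks a
LEFT JOIN projects b ON a.project_id = b.id

Result:
name      | project
----------+--------
Implement | Beta   
Research  | Nova   
Setup     | Beta   
Train     | Nova   
Design    | Nova   
Document  | Beta   
Deploy    | NULL   
Optimize  | NULL   
Refactor  | Beta   


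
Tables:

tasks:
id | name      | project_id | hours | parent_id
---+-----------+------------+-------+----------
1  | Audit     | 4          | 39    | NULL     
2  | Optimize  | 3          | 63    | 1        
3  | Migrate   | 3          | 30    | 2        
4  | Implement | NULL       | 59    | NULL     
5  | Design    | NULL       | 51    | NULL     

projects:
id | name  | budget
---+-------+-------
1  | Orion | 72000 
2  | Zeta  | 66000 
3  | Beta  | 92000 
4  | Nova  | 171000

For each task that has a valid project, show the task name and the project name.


INNER JOIN keeps only tasks rows whose project_id matches an id in projects. Walk through each task:
  - task 1 (Audit): project_id=4 -> matches Nova
  - task 2 (Optimize): project_id=3 -> matches Beta
  - task 3 (Migrate): project_id=3 -> matches Beta
  - task 4 (Implement): project_id=NULL, no match -> dropped
  - task 5 (Design): project_id=NULL, no match -> dropped
So 2 of 5 rows are dropped.

SQL:
SELECT a.name, b.name AS project
FROM tasks a
INNER JOIN projects b ON a.project_id = b.id

Result:
name     | project
---------+--------
Audit    | Nova   
Optimize | Beta   
Migrate  | Beta   


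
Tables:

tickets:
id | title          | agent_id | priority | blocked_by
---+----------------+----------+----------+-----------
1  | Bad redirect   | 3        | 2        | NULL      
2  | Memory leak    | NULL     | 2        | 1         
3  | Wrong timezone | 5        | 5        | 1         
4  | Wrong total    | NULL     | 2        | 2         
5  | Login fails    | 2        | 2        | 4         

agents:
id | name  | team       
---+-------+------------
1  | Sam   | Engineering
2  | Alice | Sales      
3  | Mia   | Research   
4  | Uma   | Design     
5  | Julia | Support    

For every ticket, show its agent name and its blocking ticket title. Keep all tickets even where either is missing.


Two LEFT JOINs from the same base table tickets: one to agents via agent_id, one to tickets itself via blocked_by. Both are LEFT so every ticket is preserved.
Match against agents:
  - ticket 1 (Bad redirect): agent_id=3 -> matches Mia
  - ticket 2 (Memory leak): agent_id=NULL, no match -> kept with NULL
  - ticket 3 (Wrong timezone): agent_id=5 -> matches Julia
  - ticket 4 (Wrong total): agent_id=NULL, no match -> kept with NULL
  - ticket 5 (Login fails): agent_id=2 -> matches Alice
Match against tickets (self):
  - ticket 1 (Bad redirect): blocked_by=NULL -> NULL
  - ticket 2 (Memory leak): blocked_by=1 -> Bad redirect
  - ticket 3 (Wrong timezone): blocked_by=1 -> Bad redirect
  - ticket 4 (Wrong total): blocked_by=2 -> Memory leak
  - ticket 5 (Login fails): blocked_by=4 -> Wrong total

SQL:
SELECT a.title, b.name AS agent, c.title AS blocked_by
FROM tickets a
LEFT JOIN agents b ON a.agent_id = b.id
LEFT JOIN tickets c ON a.blocked_by = c.id

Result:
title          | agent | blocked_by  
---------------+-------+-------------
Bad redirect   | Mia   | NULL        
Memory leak    | NULL  | Bad redirect
Wrong timezone | Julia | Bad redirect
Wrong total    | NULL  | Memory leak 
Login fails    | Alice | Wrong total 


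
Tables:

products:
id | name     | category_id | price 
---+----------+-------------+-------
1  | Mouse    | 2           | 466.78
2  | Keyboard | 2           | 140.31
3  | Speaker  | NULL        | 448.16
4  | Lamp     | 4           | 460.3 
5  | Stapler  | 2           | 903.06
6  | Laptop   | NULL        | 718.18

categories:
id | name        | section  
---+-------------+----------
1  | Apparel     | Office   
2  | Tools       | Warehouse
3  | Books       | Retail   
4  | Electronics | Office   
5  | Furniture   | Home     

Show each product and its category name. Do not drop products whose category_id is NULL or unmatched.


LEFT JOIN keeps every row from products (the left table); where category_id has no match in categories, the category columns become NULL. Walk through each product:
  - product 1 (Mouse): category_id=2 -> matches Tools
  - product 2 (Keyboard): category_id=2 -> matches Tools
  - product 3 (Speaker): category_id=NULL, no match -> kept with NULL
  - product 4 (Lamp): category_id=4 -> matches Electronics
  - product 5 (Stapler): category_id=2 -> matches Tools
  - product 6 (Laptop): category_id=NULL, no match -> kept with NULL
All 6 rows appear; 2 have NULL category.

SQL:
SELECT a.name, b.name AS category
FROM products a
LEFT JOIN categories b ON a.category_id = b.id

Result:
name     | category   
---------+------------
Mouse    | Tools      
Keyboard | Tools      
Speaker  | NULL       
Lamp     | Electronics
Stapler  | Tools      
Laptop   | NULL       


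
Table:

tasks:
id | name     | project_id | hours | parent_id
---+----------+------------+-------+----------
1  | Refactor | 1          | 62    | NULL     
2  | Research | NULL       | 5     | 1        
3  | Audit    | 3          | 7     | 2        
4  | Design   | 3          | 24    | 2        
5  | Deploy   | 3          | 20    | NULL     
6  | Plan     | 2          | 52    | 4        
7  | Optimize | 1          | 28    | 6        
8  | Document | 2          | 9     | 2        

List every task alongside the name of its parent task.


This is a self-join: tasks is joined to a second copy of itself, matching each row's parent_id to another row's id. Use LEFT JOIN so rows with parent_id=NULL are kept.
  - task 1 (Refactor): parent_id=NULL -> NULL
  - task 2 (Research): parent_id=1 -> Refactor
  - task 3 (Audit): parent_id=2 -> Research
  - task 4 (Design): parent_id=2 -> Research
  - task 5 (Deploy): parent_id=NULL -> NULL
  - task 6 (Plan): parent_id=4 -> Design
  - task 7 (Optimize): parent_id=6 -> Plan
  - task 8 (Document): parent_id=2 -> Research

SQL:
SELECT a.name AS item, b.name AS parent
FROM tasks a
LEFT JOIN tasks b ON a.parent_id = b.id

Result:
item     | parent  
---------+---------
Refactor | NULL    
Research | Refactor
Audit    | Research
Design   | Research
Deploy   | NULL    
Plan     | Design  
Optimize | Plan    
Document | Research


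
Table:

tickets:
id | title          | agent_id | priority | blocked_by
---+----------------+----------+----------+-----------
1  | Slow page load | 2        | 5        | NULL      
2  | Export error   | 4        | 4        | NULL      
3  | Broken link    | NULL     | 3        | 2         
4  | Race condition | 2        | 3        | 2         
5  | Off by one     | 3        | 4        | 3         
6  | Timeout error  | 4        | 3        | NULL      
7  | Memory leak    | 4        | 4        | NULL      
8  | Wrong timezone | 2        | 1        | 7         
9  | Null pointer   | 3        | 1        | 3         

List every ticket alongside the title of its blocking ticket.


This is a self-join: tickets is joined to a second copy of itself, matching each row's blocked_by to another row's id. Use LEFT JOIN so rows with blocked_by=NULL are kept.
  - ticket 1 (Slow page load): blocked_by=NULL -> NULL
  - ticket 2 (Export error): blocked_by=NULL -> NULL
  - ticket 3 (Broken link): blocked_by=2 -> Export error
  - ticket 4 (Race condition): blocked_by=2 -> Export error
  - ticket 5 (Off by one): blocked_by=3 -> Broken link
  - ticket 6 (Timeout error): blocked_by=NULL -> NULL
  - ticket 7 (Memory leak): blocked_by=NULL -> NULL
  - ticket 8 (Wrong timezone): blocked_by=7 -> Memory leak
  - ticket 9 (Null pointer): blocked_by=3 -> Broken link

SQL:
SELECT a.title AS item, b.title AS blocked_by
FROM tickets a
LEFT JOIN tickets b ON a.blocked_by = b.id

Result:
item           | blocked_by  
---------------+-------------
Slow page load | NULL        
Export error   | NULL        
Broken link    | Export error
Race condition | Export error
Off by one     | Broken link 
Timeout error  | NULL        
Memory leak    | NULL        
Wrong timezone | Memory leak 
Null pointer   | Broken link 


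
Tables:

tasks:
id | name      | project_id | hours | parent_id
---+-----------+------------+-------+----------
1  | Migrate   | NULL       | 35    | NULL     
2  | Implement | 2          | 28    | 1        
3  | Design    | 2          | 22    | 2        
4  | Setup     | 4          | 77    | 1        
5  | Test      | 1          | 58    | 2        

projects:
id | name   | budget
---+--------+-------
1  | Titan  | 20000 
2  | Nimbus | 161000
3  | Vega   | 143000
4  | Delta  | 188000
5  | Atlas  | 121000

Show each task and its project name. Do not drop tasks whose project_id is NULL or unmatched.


LEFT JOIN keeps every row from tasks (the left table); where project_id has no match in projects, the project columns become NULL. Walk through each task:
  - task 1 (Migrate): project_id=NULL, no match -> kept with NULL
  - task 2 (Implement): project_id=2 -> matches Nimbus
  - task 3 (Design): project_id=2 -> matches Nimbus
  - task 4 (Setup): project_id=4 -> matches Delta
  - task 5 (Test): project_id=1 -> matches Titan
All 5 rows appear; 1 has NULL project.

SQL:
SELECT a.name, b.name AS project
FROM tasks a
LEFT JOIN projects b ON a.project_id = b.id

Result:
name      | project
----------+--------
Migrate   | NULL   
Implement | Nimbus 
Design    | Nimbus 
Setup     | Delta  
Test      | Titan  


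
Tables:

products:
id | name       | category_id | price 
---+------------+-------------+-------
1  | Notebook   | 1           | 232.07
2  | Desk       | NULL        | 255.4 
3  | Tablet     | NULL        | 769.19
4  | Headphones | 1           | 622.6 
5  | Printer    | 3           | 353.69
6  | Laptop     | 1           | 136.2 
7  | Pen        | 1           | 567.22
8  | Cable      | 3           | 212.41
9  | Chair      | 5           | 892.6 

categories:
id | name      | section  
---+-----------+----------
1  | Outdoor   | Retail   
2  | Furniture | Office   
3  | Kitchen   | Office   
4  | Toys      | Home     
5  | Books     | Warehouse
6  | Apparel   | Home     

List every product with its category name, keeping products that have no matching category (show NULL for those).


LEFT JOIN keeps every row from products (the left table); where category_id has no match in categories, the category columns become NULL. Walk through each product:
  - product 1 (Notebook): category_id=1 -> matches Outdoor
  - product 2 (Desk): category_id=NULL, no match -> kept with NULL
  - product 3 (Tablet): category_id=NULL, no match -> kept with NULL
  - product 4 (Headphones): category_id=1 -> matches Outdoor
  - product 5 (Printer): category_id=3 -> matches Kitchen
  - product 6 (Laptop): category_id=1 -> matches Outdoor
  - product 7 (Pen): category_id=1 -> matches Outdoor
  - product 8 (Cable): category_id=3 -> matches Kitchen
  - product 9 (Chair): category_id=5 -> matches Books
All 9 rows appear; 2 have NULL category.

SQL:
SELECT a.name, b.name AS category
FROM products a
LEFT JOIN categories b ON a.category_id = b.id

Result:
name       | category
-----------+---------
Notebook   | Outdoor 
Desk       | NULL    
Tablet     | NULL    
Headphones | Outdoor 
Printer    | Kitchen 
Laptop     | Outdoor 
Pen        | Outdoor 
Cable      | Kitchen 
Chair      | Books   


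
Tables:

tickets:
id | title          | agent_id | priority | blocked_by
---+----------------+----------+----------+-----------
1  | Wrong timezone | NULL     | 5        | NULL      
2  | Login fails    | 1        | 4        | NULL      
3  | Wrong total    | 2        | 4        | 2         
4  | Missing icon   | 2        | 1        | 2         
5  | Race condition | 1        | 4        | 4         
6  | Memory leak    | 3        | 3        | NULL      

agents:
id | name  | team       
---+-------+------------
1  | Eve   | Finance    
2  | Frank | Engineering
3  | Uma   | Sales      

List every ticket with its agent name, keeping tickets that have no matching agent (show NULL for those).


LEFT JOIN keeps every row from tickets (the left table); where agent_id has no match in agents, the agent columns become NULL. Walk through each ticket:
  - ticket 1 (Wrong timezone): agent_id=NULL, no match -> kept with NULL
  - ticket 2 (Login fails): agent_id=1 -> matches Eve
  - ticket 3 (Wrong total): agent_id=2 -> matches Frank
  - ticket 4 (Missing icon): agent_id=2 -> matches Frank
  - ticket 5 (Race condition): agent_id=1 -> matches Eve
  - ticket 6 (Memory leak): agent_id=3 -> matches Uma
All 6 rows appear; 1 has NULL agent.

SQL:
SELECT a.title, b.name AS agent
FROM tickets a
LEFT JOIN agents b ON a.agent_id = b.id

Result:
title          | agent
---------------+------
Wrong timezone | NULL 
Login fails    | Eve  
Wrong total    | Frank
Missing icon   | Frank
Race condition | Eve  
Memory leak    | Uma  


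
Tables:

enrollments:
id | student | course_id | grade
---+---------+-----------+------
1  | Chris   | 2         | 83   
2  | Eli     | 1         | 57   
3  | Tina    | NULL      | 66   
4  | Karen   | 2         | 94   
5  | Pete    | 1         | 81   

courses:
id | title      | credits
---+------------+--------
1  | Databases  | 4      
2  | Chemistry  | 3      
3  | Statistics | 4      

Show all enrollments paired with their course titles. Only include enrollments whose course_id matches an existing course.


INNER JOIN keeps only enrollments rows whose course_id matches an id in courses. Walk through each enrollment:
  - enrollment 1 (Chris): course_id=2 -> matches Chemistry
  - enrollment 2 (Eli): course_id=1 -> matches Databases
  - enrollment 3 (Tina): course_id=NULL, no match -> dropped
  - enrollment 4 (Karen): course_id=2 -> matches Chemistry
  - enrollment 5 (Pete): course_id=1 -> matches Databases
So 1 of 5 rows is dropped.

SQL:
SELECT a.student, b.title AS course
FROM enrollments a
INNER JOIN courses b ON a.course_id = b.id

Result:
student | course   
--------+----------
Chris   | Chemistry
Eli     | Databases
Karen   | Chemistry
Pete    | Databases


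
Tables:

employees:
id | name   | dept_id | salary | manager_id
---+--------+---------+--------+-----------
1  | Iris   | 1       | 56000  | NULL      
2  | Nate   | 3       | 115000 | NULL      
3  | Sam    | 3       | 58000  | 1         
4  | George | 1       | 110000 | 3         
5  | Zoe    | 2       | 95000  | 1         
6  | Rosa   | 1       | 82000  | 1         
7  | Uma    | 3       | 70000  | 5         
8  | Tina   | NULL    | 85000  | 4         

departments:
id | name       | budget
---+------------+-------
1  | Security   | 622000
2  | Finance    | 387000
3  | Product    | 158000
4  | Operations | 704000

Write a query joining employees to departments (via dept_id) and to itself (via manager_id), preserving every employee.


Two LEFT JOINs from the same base table employees: one to departments via dept_id, one to employees itself via manager_id. Both are LEFT so every employee is preserved.
Match against departments:
  - employee 1 (Iris): dept_id=1 -> matches Security
  - employee 2 (Nate): dept_id=3 -> matches Product
  - employee 3 (Sam): dept_id=3 -> matches Product
  - employee 4 (George): dept_id=1 -> matches Security
  - employee 5 (Zoe): dept_id=2 -> matches Finance
  - employee 6 (Rosa): dept_id=1 -> matches Security
  - employee 7 (Uma): dept_id=3 -> matches Product
  - employee 8 (Tina): dept_id=NULL, no match -> kept with NULL
Match against employees (self):
  - employee 1 (Iris): manager_id=NULL -> NULL
  - employee 2 (Nate): manager_id=NULL -> NULL
  - employee 3 (Sam): manager_id=1 -> Iris
  - employee 4 (George): manager_id=3 -> Sam
  - employee 5 (Zoe): manager_id=1 -> Iris
  - employee 6 (Rosa): manager_id=1 -> Iris
  - employee 7 (Uma): manager_id=5 -> Zoe
  - employee 8 (Tina): manager_id=4 -> George

SQL:
SELECT a.name, b.name AS department, c.name AS manager
FROM employees a
LEFT JOIN departments b ON a.dept_id = b.id
LEFT JOIN employees c ON a.manager_id = c.id

Result:
name   | department | manager
-------+------------+--------
Iris   | Security   | NULL   
Nate   | Product    | NULL   
Sam    | Product    | Iris   
George | Security   | Sam    
Zoe    | Finance    | Iris   
Rosa   | Security   | Iris   
Uma    | Product    | Zoe    
Tina   | NULL       | George 


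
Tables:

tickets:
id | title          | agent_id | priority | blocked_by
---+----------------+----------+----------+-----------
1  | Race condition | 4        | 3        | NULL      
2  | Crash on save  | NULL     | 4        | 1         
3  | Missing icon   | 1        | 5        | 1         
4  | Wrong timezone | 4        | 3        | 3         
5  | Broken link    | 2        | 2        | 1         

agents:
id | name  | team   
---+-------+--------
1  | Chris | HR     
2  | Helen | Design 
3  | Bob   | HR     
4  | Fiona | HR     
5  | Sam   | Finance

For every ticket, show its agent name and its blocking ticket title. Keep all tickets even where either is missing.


Two LEFT JOINs from the same base table tickets: one to agents via agent_id, one to tickets itself via blocked_by. Both are LEFT so every ticket is preserved.
Match against agents:
  - ticket 1 (Race condition): agent_id=4 -> matches Fiona
  - ticket 2 (Crash on save): agent_id=NULL, no match -> kept with NULL
  - ticket 3 (Missing icon): agent_id=1 -> matches Chris
  - ticket 4 (Wrong timezone): agent_id=4 -> matches Fiona
  - ticket 5 (Broken link): agent_id=2 -> matches Helen
Match against tickets (self):
  - ticket 1 (Race condition): blocked_by=NULL -> NULL
  - ticket 2 (Crash on save): blocked_by=1 -> Race condition
  - ticket 3 (Missing icon): blocked_by=1 -> Race condition
  - ticket 4 (Wrong timezone): blocked_by=3 -> Missing icon
  - ticket 5 (Broken link): blocked_by=1 -> Race condition

SQL:
SELECT a.title, b.name AS agent, c.title AS blocked_by
FROM tickets a
LEFT JOIN agents b ON a.agent_id = b.id
LEFT JOIN tickets c ON a.blocked_by = c.id

Result:
title          | agent | blocked_by    
---------------+-------+---------------
Race condition | Fiona | NULL          
Crash on save  | NULL  | Race condition
Missing icon   | Chris | Race condition
Wrong timezone | Fiona | Missing icon  
Broken link    | Helen | Race condition


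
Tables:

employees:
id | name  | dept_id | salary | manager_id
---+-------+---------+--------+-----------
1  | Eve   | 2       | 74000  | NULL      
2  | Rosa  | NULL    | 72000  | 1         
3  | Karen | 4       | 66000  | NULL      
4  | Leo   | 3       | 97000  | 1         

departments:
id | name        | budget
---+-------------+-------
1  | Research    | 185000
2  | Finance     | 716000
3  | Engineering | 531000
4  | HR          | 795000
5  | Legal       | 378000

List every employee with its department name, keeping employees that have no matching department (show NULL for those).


LEFT JOIN keeps every row from employees (the left table); where dept_id has no match in departments, the department columns become NULL. Walk through each employee:
  - employee 1 (Eve): dept_id=2 -> matches Finance
  - employee 2 (Rosa): dept_id=NULL, no match -> kept with NULL
  - employee 3 (Karen): dept_id=4 -> matches HR
  - employee 4 (Leo): dept_id=3 -> matches Engineering
All 4 rows appear; 1 has NULL department.

SQL:
SELECT a.name, b.name AS department
FROM employees a
LEFT JOIN departments b ON a.dept_id = b.id

Result:
name  | department 
------+------------
Eve   | Finance    
Rosa  | NULL       
Karen | HR         
Leo   | Engineering


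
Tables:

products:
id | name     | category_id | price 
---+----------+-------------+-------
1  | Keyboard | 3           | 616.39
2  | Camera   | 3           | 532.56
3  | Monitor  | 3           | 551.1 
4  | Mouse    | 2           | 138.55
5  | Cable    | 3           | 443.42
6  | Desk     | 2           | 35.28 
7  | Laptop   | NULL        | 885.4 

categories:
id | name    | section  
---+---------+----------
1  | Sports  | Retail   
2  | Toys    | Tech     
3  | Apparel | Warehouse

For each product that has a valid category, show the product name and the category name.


INNER JOIN keeps only products rows whose category_id matches an id in categories. Walk through each product:
  - product 1 (Keyboard): category_id=3 -> matches Apparel
  - product 2 (Camera): category_id=3 -> matches Apparel
  - product 3 (Monitor): category_id=3 -> matches Apparel
  - product 4 (Mouse): category_id=2 -> matches Toys
  - product 5 (Cable): category_id=3 -> matches Apparel
  - product 6 (Desk): category_id=2 -> matches Toys
  - product 7 (Laptop): category_id=NULL, no match -> dropped
So 1 of 7 rows is dropped.

SQL:
SELECT a.name, b.name AS category
FROM products a
INNER JOIN categories b ON a.category_id = b.id

Result:
name     | category
---------+---------
Keyboard | Apparel 
Camera   | Apparel 
Monitor  | Apparel 
Mouse    | Toys    
Cable    | Apparel 
Desk     | Toys    


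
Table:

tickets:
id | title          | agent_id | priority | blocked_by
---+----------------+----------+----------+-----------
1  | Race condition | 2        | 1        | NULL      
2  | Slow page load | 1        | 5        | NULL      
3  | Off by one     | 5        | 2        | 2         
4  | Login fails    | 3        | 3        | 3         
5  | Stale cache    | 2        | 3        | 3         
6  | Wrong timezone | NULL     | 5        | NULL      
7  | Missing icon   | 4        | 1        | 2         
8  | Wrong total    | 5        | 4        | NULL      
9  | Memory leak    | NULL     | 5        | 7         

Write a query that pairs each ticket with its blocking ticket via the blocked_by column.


This is a self-join: tickets is joined to a second copy of itself, matching each row's blocked_by to another row's id. Use LEFT JOIN so rows with blocked_by=NULL are kept.
  - ticket 1 (Race condition): blocked_by=NULL -> NULL
  - ticket 2 (Slow page load): blocked_by=NULL -> NULL
  - ticket 3 (Off by one): blocked_by=2 -> Slow page load
  - ticket 4 (Login fails): blocked_by=3 -> Off by one
  - ticket 5 (Stale cache): blocked_by=3 -> Off by one
  - ticket 6 (Wrong timezone): blocked_by=NULL -> NULL
  - ticket 7 (Missing icon): blocked_by=2 -> Slow page load
  - ticket 8 (Wrong total): blocked_by=NULL -> NULL
  - ticket 9 (Memory leak): blocked_by=7 -> Missing icon

SQL:
SELECT a.title AS item, b.title AS blocked_by
FROM tickets a
LEFT JOIN tickets b ON a.blocked_by = b.id

Result:
item           | blocked_by    
---------------+---------------
Race condition | NULL          
Slow page load | NULL          
Off by one     | Slow page load
Login fails    | Off by one    
Stale cache    | Off by one    
Wrong timezone | NULL          
Missing icon   | Slow page load
Wrong total    | NULL          
Memory leak    | Missing icon  


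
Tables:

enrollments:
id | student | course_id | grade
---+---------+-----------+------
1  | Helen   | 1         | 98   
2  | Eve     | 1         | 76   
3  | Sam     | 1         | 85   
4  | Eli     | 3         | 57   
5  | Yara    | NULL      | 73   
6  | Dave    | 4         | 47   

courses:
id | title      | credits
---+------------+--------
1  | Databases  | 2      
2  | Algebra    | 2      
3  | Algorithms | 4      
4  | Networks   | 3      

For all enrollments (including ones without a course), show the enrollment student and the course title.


LEFT JOIN keeps every row from enrollments (the left table); where course_id has no match in courses, the course columns become NULL. Walk through each enrollment:
  - enrollment 1 (Helen): course_id=1 -> matches Databases
  - enrollment 2 (Eve): course_id=1 -> matches Databases
  - enrollment 3 (Sam): course_id=1 -> matches Databases
  - enrollment 4 (Eli): course_id=3 -> matches Algorithms
  - enrollment 5 (Yara): course_id=NULL, no match -> kept with NULL
  - enrollment 6 (Dave): course_id=4 -> matches Networks
All 6 rows appear; 1 has NULL course.

SQL:
SELECT a.student, b.title AS course
FROM enrollments a
LEFT JOIN courses b ON a.course_id = b.id

Result:
student | course    
--------+-----------
Helen   | Databases 
Eve     | Databases 
Sam     | Databases 
Eli     | Algorithms
Yara    | NULL      
Dave    | Networks  


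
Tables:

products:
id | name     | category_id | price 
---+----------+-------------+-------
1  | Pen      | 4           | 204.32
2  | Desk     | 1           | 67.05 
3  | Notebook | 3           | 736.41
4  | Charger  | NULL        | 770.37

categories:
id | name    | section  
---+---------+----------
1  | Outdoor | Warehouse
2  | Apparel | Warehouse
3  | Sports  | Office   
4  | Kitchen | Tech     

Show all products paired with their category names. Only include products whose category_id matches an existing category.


INNER JOIN keeps only products rows whose category_id matches an id in categories. Walk through each product:
  - product 1 (Pen): category_id=4 -> matches Kitchen
  - product 2 (Desk): category_id=1 -> matches Outdoor
  - product 3 (Notebook): category_id=3 -> matches Sports
  - product 4 (Charger): category_id=NULL, no match -> dropped
So 1 of 4 rows is dropped.

SQL:
SELECT a.name, b.name AS category
FROM products a
INNER JOIN categories b ON a.category_id = b.id

Result:
name     | category
---------+---------
Pen      | Kitchen 
Desk     | Outdoor 
Notebook | Sports  


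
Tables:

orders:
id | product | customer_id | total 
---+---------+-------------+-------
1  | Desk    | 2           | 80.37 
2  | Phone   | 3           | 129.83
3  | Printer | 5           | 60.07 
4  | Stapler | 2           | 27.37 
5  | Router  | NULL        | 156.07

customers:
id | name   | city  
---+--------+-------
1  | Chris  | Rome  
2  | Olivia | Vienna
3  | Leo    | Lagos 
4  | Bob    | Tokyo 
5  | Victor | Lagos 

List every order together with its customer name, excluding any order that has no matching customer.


INNER JOIN keeps only orders rows whose customer_id matches an id in customers. Walk through each order:
  - order 1 (Desk): customer_id=2 -> matches Olivia
  - order 2 (Phone): customer_id=3 -> matches Leo
  - order 3 (Printer): customer_id=5 -> matches Victor
  - order 4 (Stapler): customer_id=2 -> matches Olivia
  - order 5 (Router): customer_id=NULL, no match -> dropped
So 1 of 5 rows is dropped.

SQL:
SELECT a.product, b.name AS customer
FROM orders a
INNER JOIN customers b ON a.customer_id = b.id

Result:
product | customer
--------+---------
Desk    | Olivia  
Phone   | Leo     
Printer | Victor  
Stapler | Olivia  


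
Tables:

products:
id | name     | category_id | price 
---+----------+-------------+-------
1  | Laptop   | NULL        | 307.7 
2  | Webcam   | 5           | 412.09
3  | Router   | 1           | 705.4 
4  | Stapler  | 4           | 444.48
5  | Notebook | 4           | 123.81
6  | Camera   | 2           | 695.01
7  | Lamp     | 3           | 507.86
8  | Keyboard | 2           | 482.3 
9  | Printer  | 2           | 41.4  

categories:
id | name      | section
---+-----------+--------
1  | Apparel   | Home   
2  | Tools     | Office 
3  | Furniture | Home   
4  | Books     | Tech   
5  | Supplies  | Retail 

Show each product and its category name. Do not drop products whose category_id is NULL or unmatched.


LEFT JOIN keeps every row from products (the left table); where category_id has no match in categories, the category columns become NULL. Walk through each product:
  - product 1 (Laptop): category_id=NULL, no match -> kept with NULL
  - product 2 (Webcam): category_id=5 -> matches Supplies
  - product 3 (Router): category_id=1 -> matches Apparel
  - product 4 (Stapler): category_id=4 -> matches Books
  - product 5 (Notebook): category_id=4 -> matches Books
  - product 6 (Camera): category_id=2 -> matches Tools
  - product 7 (Lamp): category_id=3 -> matches Furniture
  - product 8 (Keyboard): category_id=2 -> matches Tools
  - product 9 (Printer): category_id=2 -> matches Tools
All 9 rows appear; 1 has NULL category.

SQL:
SELECT a.name, b.name AS category
FROM products a
LEFT JOIN categories b ON a.category_id = b.id

Result:
name     | category 
---------+----------
Laptop   | NULL     
Webcam   | Supplies 
Router   | Apparel  
Stapler  | Books    
Notebook | Books    
Camera   | Tools    
Lamp     | Furniture
Keyboard | Tools    
Printer  | Tools    
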